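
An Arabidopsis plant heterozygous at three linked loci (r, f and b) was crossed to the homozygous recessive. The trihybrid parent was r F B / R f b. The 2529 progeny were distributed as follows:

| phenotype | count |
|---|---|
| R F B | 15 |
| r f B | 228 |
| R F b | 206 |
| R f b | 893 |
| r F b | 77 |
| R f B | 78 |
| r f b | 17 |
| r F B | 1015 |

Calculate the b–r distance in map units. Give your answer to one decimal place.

7.4 map units

The two rarest classes, R F B and r f b, are the double crossovers. Comparing them with the parentals, only the r allele has switched, so r is the middle locus and the order is f – r – b.
Crossovers in the r–b interval produce the single-crossover classes r F b and R f B (77 + 78 = 155) plus the double crossovers (32).
RF(r–b) = (155 + 32) / 2529 = 187/2529 = 0.0739 → 7.4 map units.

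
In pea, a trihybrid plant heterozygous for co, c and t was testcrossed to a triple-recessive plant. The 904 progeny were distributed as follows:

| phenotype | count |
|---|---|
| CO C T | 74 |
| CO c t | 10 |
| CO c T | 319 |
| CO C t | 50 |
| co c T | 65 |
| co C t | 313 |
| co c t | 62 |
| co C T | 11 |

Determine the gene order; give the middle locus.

t

The two most frequent reciprocal classes, co C t and CO c T, are the parental types, so the F1 was co C t / CO c T.
The two rarest classes, co C T and CO c t, are the double crossovers. Comparing them with the parentals, only the t allele has switched, so t is the middle locus and the order is co – t – c.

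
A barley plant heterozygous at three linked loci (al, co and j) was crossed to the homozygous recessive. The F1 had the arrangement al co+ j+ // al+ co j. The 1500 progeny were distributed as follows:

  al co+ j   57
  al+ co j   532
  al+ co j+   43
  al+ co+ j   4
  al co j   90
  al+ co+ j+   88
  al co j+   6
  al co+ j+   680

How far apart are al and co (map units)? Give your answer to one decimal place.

The two rarest classes, al co j+ and al+ co+ j, are the double crossovers. Comparing them with the parentals, only the co allele has switched, so co is the middle locus and the order is al – co – j.
Crossovers in the al–co interval produce the single-crossover classes al+ co+ j+ and al co j (88 + 90 = 178) plus the double crossovers (10).
RF(al–co) = (178 + 10) / 1500 = 188/1500 = 0.1253 → 12.5 map units.

12.5 map units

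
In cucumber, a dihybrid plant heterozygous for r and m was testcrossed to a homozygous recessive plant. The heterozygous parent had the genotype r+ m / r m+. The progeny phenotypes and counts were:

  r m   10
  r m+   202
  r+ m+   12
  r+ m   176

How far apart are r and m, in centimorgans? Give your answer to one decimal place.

The recombinant classes are r+ m+ and r m: 12 + 10 = 22.
Recombination frequency = 22/400 = 0.0550 ≈ 5.5%, i.e. 5.5 centimorgans.

5.5 centimorgans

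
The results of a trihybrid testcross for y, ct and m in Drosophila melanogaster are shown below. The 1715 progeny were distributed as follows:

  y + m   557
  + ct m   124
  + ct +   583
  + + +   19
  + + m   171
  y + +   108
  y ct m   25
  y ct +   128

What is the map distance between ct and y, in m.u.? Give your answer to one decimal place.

The two most frequent reciprocal classes, + ct + and y + m, are the parental types, so the F1 was + ct + / y + m.
The two rarest classes, + + + and y ct m, are the double crossovers. Comparing them with the parentals, only the ct allele has switched, so ct is the middle locus and the order is y – ct – m.
Crossovers in the y–ct interval produce the single-crossover classes y ct + and + + m (128 + 171 = 299) plus the double crossovers (44).
RF(y–ct) = (299 + 44) / 1715 = 343/1715 = 0.2000 → 20.0 m.u.

20.0 m.u.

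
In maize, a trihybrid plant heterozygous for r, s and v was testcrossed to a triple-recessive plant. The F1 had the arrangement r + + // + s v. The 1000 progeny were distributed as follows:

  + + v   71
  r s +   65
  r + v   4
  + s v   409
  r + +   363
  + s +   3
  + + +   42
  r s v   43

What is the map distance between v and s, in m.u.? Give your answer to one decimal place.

14.3 m.u.

The two rarest classes, r + v and + s +, are the double crossovers. Comparing them with the parentals, only the v allele has switched, so v is the middle locus and the order is s – v – r.
Crossovers in the s–v interval produce the single-crossover classes r s + and + + v (65 + 71 = 136) plus the double crossovers (7).
RF(s–v) = (136 + 7) / 1000 = 143/1000 = 0.1430 → 14.3 m.u.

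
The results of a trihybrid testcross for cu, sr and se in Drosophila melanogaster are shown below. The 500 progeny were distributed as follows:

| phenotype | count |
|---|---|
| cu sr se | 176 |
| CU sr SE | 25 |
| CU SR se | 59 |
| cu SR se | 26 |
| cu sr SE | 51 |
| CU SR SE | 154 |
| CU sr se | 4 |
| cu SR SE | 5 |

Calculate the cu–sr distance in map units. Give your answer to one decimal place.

The two most frequent reciprocal classes, cu sr se and CU SR SE, are the parental types, so the F1 was cu sr se / CU SR SE.
The two rarest classes, CU sr se and cu SR SE, are the double crossovers. Comparing them with the parentals, only the cu allele has switched, so cu is the middle locus and the order is se – cu – sr.
Crossovers in the cu–sr interval produce the single-crossover classes cu SR se and CU sr SE (26 + 25 = 51) plus the double crossovers (9).
RF(cu–sr) = (51 + 9) / 500 = 60/500 = 0.1200 → 12.0 map units.

12.0 map units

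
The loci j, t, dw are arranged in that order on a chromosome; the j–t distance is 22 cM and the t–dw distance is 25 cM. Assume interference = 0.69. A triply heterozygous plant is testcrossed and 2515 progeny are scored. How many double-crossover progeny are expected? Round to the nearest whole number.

Map distances give recombination frequencies of 0.220 and 0.250 for the two intervals.
With interference 0.69 (so coincidence = 0.31), expected double-crossover frequency = 0.220 × 0.250 × 0.31 = 0.01705.
Expected number = 0.01705 × 2515 = 42.88 ≈ 43.

43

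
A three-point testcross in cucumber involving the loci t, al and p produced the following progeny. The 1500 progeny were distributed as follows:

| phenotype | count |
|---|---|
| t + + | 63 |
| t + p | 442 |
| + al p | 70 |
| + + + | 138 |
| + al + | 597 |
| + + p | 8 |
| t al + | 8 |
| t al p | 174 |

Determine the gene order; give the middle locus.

The two most frequent reciprocal classes, + al + and t + p, are the parental types, so the F1 was + al + / t + p.
The two rarest classes, t al + and + + p, are the double crossovers. Comparing them with the parentals, only the t allele has switched, so t is the middle locus and the order is al – t – p.

t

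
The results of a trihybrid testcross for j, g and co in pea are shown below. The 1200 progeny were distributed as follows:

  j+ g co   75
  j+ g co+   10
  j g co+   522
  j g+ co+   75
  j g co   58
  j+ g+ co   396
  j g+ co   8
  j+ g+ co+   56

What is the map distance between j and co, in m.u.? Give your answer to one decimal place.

The two most frequent reciprocal classes, j+ g+ co and j g co+, are the parental types, so the F1 was j+ g+ co / j g co+.
The two rarest classes, j g+ co and j+ g co+, are the double crossovers. Comparing them with the parentals, only the j allele has switched, so j is the middle locus and the order is co – j – g.
Crossovers in the co–j interval produce the single-crossover classes j+ g+ co+ and j g co (56 + 58 = 114) plus the double crossovers (18).
RF(co–j) = (114 + 18) / 1200 = 132/1200 = 0.1100 → 11.0 m.u.

11.0 m.u.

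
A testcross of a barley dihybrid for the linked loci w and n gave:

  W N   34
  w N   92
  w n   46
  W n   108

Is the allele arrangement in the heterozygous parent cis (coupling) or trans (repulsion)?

The two most frequent classes are W n (108) and w N (92); these are the parental (non-recombinant) types.
So the F1 carried W n on one chromosome and w N on the other — the recessive alleles are on opposite chromosomes (trans / repulsion).

trans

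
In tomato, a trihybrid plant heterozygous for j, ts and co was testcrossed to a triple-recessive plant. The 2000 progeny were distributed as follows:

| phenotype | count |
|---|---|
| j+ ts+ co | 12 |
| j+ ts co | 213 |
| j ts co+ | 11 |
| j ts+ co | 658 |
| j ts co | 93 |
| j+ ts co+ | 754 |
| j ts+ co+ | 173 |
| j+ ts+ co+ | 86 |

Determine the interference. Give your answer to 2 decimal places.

The two most frequent reciprocal classes, j ts+ co and j+ ts co+, are the parental types, so the F1 was j ts+ co / j+ ts co+.
The two rarest classes, j+ ts+ co and j ts co+, are the double crossovers. Comparing them with the parentals, only the j allele has switched, so j is the middle locus and the order is co – j – ts.
co–j: (386 + 23)/2000 = 0.2045; j–ts: (179 + 23)/2000 = 0.1010.
Expected DCO frequency = 0.2045 × 0.1010 ≈ 0.02065; observed = 23/2000 ≈ 0.01150.
Coefficient of coincidence = 0.01150/0.02065 ≈ 0.56; interference = 1 − 0.56 = 0.44.

0.44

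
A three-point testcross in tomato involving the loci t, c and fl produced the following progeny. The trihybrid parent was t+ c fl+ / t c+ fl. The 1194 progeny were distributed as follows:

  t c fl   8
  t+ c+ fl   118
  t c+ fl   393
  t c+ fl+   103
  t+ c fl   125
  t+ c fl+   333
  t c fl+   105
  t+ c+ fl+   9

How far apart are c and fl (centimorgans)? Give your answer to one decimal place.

The two rarest classes, t+ c+ fl+ and t c fl, are the double crossovers. Comparing them with the parentals, only the c allele has switched, so c is the middle locus and the order is t – c – fl.
Crossovers in the c–fl interval produce the single-crossover classes t+ c fl and t c+ fl+ (125 + 103 = 228) plus the double crossovers (17).
RF(c–fl) = (228 + 17) / 1194 = 245/1194 = 0.2052 → 20.5 centimorgans.

20.5 centimorgans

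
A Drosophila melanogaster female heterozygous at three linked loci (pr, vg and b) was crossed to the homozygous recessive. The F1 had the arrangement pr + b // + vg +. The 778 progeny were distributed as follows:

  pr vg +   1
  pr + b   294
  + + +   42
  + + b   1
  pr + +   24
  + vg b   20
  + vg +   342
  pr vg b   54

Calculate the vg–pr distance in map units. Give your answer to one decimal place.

12.6 map units

The two rarest classes, + + b and pr vg +, are the double crossovers. Comparing them with the parentals, only the pr allele has switched, so pr is the middle locus and the order is b – pr – vg.
Crossovers in the pr–vg interval produce the single-crossover classes pr vg b and + + + (54 + 42 = 96) plus the double crossovers (2).
RF(pr–vg) = (96 + 2) / 778 = 98/778 = 0.1260 → 12.6 map units.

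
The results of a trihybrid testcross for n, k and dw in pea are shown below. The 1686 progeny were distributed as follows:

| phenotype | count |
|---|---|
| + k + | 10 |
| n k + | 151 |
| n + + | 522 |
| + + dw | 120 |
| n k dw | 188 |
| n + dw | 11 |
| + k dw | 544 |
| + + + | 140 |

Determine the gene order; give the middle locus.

dw

The two most frequent reciprocal classes, + k dw and n + +, are the parental types, so the F1 was + k dw / n + +.
The two rarest classes, + k + and n + dw, are the double crossovers. Comparing them with the parentals, only the dw allele has switched, so dw is the middle locus and the order is n – dw – k.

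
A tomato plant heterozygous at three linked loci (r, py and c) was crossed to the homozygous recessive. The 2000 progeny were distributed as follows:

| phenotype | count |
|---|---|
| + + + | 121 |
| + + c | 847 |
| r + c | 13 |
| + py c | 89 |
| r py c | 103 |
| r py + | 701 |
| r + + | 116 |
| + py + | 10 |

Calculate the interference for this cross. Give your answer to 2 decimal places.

0.18

The two most frequent reciprocal classes, r py + and + + c, are the parental types, so the F1 was r py + / + + c.
The two rarest classes, + py + and r + c, are the double crossovers. Comparing them with the parentals, only the r allele has switched, so r is the middle locus and the order is c – r – py.
c–r: (224 + 23)/2000 = 0.1235; r–py: (205 + 23)/2000 = 0.1140.
Expected DCO frequency = 0.1235 × 0.1140 ≈ 0.01408; observed = 23/2000 ≈ 0.01150.
Coefficient of coincidence = 0.01150/0.01408 ≈ 0.82; interference = 1 − 0.82 = 0.18.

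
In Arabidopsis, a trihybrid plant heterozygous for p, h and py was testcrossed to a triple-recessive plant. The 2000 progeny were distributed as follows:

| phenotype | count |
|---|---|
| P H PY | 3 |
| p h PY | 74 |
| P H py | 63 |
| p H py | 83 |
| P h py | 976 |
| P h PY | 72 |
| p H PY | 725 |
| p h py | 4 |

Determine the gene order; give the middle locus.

p

The two most frequent reciprocal classes, p H PY and P h py, are the parental types, so the F1 was p H PY / P h py.
The two rarest classes, P H PY and p h py, are the double crossovers. Comparing them with the parentals, only the p allele has switched, so p is the middle locus and the order is py – p – h.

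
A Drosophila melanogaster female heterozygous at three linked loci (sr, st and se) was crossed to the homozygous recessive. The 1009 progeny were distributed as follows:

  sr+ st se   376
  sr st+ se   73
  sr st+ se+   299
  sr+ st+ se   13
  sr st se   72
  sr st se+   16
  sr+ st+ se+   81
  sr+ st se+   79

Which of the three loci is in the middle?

st

The two most frequent reciprocal classes, sr st+ se+ and sr+ st se, are the parental types, so the F1 was sr st+ se+ / sr+ st se.
The two rarest classes, sr st se+ and sr+ st+ se, are the double crossovers. Comparing them with the parentals, only the st allele has switched, so st is the middle locus and the order is se – st – sr.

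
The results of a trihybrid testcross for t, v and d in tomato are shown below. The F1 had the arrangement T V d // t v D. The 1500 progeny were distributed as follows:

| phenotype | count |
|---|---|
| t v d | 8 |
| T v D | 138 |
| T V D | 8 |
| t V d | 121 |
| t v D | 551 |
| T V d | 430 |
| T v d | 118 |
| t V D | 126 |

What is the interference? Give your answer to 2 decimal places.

0.66

The two rarest classes, T V D and t v d, are the double crossovers. Comparing them with the parentals, only the d allele has switched, so d is the middle locus and the order is v – d – t.
v–d: (244 + 16)/1500 = 0.1733; d–t: (259 + 16)/1500 = 0.1833.
Expected DCO frequency = 0.1733 × 0.1833 ≈ 0.03177; observed = 16/1500 ≈ 0.01067.
Coefficient of coincidence = 0.01067/0.03177 ≈ 0.34; interference = 1 − 0.34 = 0.66.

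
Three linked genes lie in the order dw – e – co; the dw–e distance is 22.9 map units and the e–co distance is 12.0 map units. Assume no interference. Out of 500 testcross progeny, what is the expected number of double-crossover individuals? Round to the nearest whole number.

Map distances give recombination frequencies of 0.229 and 0.120 for the two intervals.
With no interference, expected double-crossover frequency = 0.229 × 0.120 = 0.02748.
Expected number = 0.02748 × 500 = 13.74 ≈ 14.

14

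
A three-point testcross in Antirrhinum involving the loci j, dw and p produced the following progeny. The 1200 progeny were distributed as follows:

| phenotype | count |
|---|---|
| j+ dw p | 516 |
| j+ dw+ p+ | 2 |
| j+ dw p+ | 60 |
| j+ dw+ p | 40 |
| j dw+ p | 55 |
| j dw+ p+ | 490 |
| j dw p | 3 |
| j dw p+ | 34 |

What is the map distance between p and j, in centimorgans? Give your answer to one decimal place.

10.0 centimorgans

The two most frequent reciprocal classes, j dw+ p+ and j+ dw p, are the parental types, so the F1 was j dw+ p+ / j+ dw p.
The two rarest classes, j+ dw+ p+ and j dw p, are the double crossovers. Comparing them with the parentals, only the j allele has switched, so j is the middle locus and the order is dw – j – p.
Crossovers in the j–p interval produce the single-crossover classes j dw+ p and j+ dw p+ (55 + 60 = 115) plus the double crossovers (5).
RF(j–p) = (115 + 5) / 1200 = 120/1200 = 0.1000 → 10.0 centimorgans.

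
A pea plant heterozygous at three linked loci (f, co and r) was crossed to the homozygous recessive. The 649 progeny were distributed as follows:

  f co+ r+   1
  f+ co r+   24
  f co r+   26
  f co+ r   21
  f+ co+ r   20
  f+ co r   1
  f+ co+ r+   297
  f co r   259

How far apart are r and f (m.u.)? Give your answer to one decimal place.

The two most frequent reciprocal classes, f co r and f+ co+ r+, are the parental types, so the F1 was f co r / f+ co+ r+.
The two rarest classes, f+ co r and f co+ r+, are the double crossovers. Comparing them with the parentals, only the f allele has switched, so f is the middle locus and the order is r – f – co.
Crossovers in the r–f interval produce the single-crossover classes f co r+ and f+ co+ r (26 + 20 = 46) plus the double crossovers (2).
RF(r–f) = (46 + 2) / 649 = 48/649 = 0.0740 → 7.4 m.u.

7.4 m.u.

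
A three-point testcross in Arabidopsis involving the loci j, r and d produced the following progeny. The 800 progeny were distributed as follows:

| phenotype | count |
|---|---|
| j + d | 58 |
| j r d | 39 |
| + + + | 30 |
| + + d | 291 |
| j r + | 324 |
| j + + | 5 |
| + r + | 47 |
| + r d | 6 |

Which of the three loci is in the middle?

The two most frequent reciprocal classes, + + d and j r +, are the parental types, so the F1 was + + d / j r +.
The two rarest classes, + r d and j + +, are the double crossovers. Comparing them with the parentals, only the r allele has switched, so r is the middle locus and the order is d – r – j.

r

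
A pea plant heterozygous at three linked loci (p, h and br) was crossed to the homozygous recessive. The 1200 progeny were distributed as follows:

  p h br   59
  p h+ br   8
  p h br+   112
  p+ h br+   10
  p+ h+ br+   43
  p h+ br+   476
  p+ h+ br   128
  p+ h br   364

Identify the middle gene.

br

The two most frequent reciprocal classes, p h+ br+ and p+ h br, are the parental types, so the F1 was p h+ br+ / p+ h br.
The two rarest classes, p h+ br and p+ h br+, are the double crossovers. Comparing them with the parentals, only the br allele has switched, so br is the middle locus and the order is h – br – p.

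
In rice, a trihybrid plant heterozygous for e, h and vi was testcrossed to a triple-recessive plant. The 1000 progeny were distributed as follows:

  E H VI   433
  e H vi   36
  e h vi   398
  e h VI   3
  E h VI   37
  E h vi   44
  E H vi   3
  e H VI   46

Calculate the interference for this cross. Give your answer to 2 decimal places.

The two most frequent reciprocal classes, E H VI and e h vi, are the parental types, so the F1 was E H VI / e h vi.
The two rarest classes, E H vi and e h VI, are the double crossovers. Comparing them with the parentals, only the vi allele has switched, so vi is the middle locus and the order is e – vi – h.
e–vi: (90 + 6)/1000 = 0.0960; vi–h: (73 + 6)/1000 = 0.0790.
Expected DCO frequency = 0.0960 × 0.0790 ≈ 0.00758; observed = 6/1000 ≈ 0.00600.
Coefficient of coincidence = 0.00600/0.00758 ≈ 0.79; interference = 1 − 0.79 = 0.21.

0.21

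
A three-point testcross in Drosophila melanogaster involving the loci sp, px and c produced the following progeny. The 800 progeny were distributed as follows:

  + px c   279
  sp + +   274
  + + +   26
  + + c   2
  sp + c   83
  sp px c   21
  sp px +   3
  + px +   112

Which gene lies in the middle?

The two most frequent reciprocal classes, + px c and sp + +, are the parental types, so the F1 was + px c / sp + +.
The two rarest classes, + + c and sp px +, are the double crossovers. Comparing them with the parentals, only the px allele has switched, so px is the middle locus and the order is sp – px – c.

px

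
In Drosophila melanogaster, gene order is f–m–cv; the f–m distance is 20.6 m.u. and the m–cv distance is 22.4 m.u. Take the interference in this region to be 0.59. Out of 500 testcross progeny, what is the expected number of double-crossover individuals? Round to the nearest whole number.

9

Map distances give recombination frequencies of 0.206 and 0.224 for the two intervals.
With interference 0.59 (so coincidence = 0.41), expected double-crossover frequency = 0.206 × 0.224 × 0.41 = 0.01892.
Expected number = 0.01892 × 500 = 9.46 ≈ 9.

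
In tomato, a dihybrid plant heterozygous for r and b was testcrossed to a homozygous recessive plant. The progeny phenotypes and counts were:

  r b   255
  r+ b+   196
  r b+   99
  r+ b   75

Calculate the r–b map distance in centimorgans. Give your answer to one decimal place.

27.8 centimorgans

The two most frequent classes, r+ b+ (196) and r b (255), are the parental types, so the F1 was r+ b+ / r b.
The recombinant classes are r+ b and r b+: 75 + 99 = 174.
Recombination frequency = 174/625 = 0.2784 ≈ 27.8%, i.e. 27.8 centimorgans.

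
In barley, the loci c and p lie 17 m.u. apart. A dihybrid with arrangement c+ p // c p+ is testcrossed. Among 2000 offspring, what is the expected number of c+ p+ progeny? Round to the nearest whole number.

170

A map distance of 17 m.u. corresponds to a recombination frequency of 0.170.
The F1 is c+ p / c p+, so c+ p+ is a recombinant gamete class with expected frequency r/2 = 0.170/2 = 0.0850.
Expected number = 0.0850 × 2000 = 170.00 ≈ 170.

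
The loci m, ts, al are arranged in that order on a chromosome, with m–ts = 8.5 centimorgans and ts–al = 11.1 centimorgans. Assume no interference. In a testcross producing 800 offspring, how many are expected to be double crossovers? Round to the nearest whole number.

8

Map distances give recombination frequencies of 0.085 and 0.111 for the two intervals.
With no interference, expected double-crossover frequency = 0.085 × 0.111 = 0.00944.
Expected number = 0.00944 × 800 = 7.55 ≈ 8.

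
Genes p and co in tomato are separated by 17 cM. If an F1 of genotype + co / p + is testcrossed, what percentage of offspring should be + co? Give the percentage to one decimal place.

41.5%

A map distance of 17 cM corresponds to a recombination frequency of 0.170.
The F1 is + co / p +, so + co is a parental gamete class with expected frequency (1 − r)/2 = 0.830/2 = 0.4150.
That is 0.4150 = 41.5% of the progeny.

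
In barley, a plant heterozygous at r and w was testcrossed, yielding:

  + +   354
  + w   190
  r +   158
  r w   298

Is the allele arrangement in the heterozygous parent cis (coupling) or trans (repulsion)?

cis

The two most frequent classes are + + (354) and r w (298); these are the parental (non-recombinant) types.
So the F1 carried + + on one chromosome and r w on the other — the recessive alleles are on the same chromosome (cis / coupling).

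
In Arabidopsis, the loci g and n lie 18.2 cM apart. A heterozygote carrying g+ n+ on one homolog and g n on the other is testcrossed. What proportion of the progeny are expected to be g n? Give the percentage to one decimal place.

40.9%

A map distance of 18.2 cM corresponds to a recombination frequency of 0.182.
The F1 is g+ n+ / g n, so g n is a parental gamete class with expected frequency (1 − r)/2 = 0.818/2 = 0.4090.
That is 0.4090 = 40.9% of the progeny.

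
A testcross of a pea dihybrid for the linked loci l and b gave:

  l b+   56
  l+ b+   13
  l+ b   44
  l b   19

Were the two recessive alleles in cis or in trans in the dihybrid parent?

trans

The two most frequent classes are l+ b (44) and l b+ (56); these are the parental (non-recombinant) types.
So the F1 carried l+ b on one chromosome and l b+ on the other — the recessive alleles are on opposite chromosomes (trans / repulsion).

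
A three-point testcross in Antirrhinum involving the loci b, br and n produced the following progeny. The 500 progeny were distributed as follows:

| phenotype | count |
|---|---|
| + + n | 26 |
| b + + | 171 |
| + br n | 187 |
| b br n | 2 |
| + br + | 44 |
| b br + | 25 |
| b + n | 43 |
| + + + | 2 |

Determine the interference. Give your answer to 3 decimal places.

0.600

The two most frequent reciprocal classes, + br n and b + +, are the parental types, so the F1 was + br n / b + +.
The two rarest classes, b br n and + + +, are the double crossovers. Comparing them with the parentals, only the b allele has switched, so b is the middle locus and the order is br – b – n.
br–b: (51 + 4)/500 = 0.1100; b–n: (87 + 4)/500 = 0.1820.
Expected DCO frequency = 0.1100 × 0.1820 ≈ 0.02002; observed = 4/500 ≈ 0.00800.
Coefficient of coincidence = 0.00800/0.02002 ≈ 0.400; interference = 1 − 0.400 = 0.600.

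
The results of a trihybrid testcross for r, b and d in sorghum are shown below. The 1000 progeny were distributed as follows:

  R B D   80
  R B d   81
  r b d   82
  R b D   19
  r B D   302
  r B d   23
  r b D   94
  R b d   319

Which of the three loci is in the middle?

d

The two most frequent reciprocal classes, R b d and r B D, are the parental types, so the F1 was R b d / r B D.
The two rarest classes, R b D and r B d, are the double crossovers. Comparing them with the parentals, only the d allele has switched, so d is the middle locus and the order is r – d – b.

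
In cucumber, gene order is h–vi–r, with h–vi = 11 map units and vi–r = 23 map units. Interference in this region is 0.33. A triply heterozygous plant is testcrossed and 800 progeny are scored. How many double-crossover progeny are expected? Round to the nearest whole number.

14

Map distances give recombination frequencies of 0.110 and 0.230 for the two intervals.
With interference 0.33 (so coincidence = 0.67), expected double-crossover frequency = 0.110 × 0.230 × 0.67 = 0.01695.
Expected number = 0.01695 × 800 = 13.56 ≈ 14.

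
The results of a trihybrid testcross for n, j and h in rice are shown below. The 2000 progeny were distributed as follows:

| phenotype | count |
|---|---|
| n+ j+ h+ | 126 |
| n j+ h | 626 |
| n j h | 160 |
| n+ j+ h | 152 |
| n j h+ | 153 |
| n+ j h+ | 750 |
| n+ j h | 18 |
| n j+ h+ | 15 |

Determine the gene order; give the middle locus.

h

The two most frequent reciprocal classes, n+ j h+ and n j+ h, are the parental types, so the F1 was n+ j h+ / n j+ h.
The two rarest classes, n+ j h and n j+ h+, are the double crossovers. Comparing them with the parentals, only the h allele has switched, so h is the middle locus and the order is n – h – j.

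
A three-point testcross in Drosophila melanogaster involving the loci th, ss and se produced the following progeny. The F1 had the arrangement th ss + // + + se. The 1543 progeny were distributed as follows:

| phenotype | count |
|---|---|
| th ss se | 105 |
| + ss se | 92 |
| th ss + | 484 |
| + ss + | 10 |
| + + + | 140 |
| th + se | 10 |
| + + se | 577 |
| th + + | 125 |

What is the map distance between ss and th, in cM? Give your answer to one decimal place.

15.4 cM

The two rarest classes, + ss + and th + se, are the double crossovers. Comparing them with the parentals, only the th allele has switched, so th is the middle locus and the order is se – th – ss.
Crossovers in the th–ss interval produce the single-crossover classes th + + and + ss se (125 + 92 = 217) plus the double crossovers (20).
RF(th–ss) = (217 + 20) / 1543 = 237/1543 = 0.1536 → 15.4 cM.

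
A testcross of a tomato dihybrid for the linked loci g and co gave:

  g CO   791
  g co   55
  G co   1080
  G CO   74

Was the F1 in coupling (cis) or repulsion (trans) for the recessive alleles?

trans

The two most frequent classes are G co (1080) and g CO (791); these are the parental (non-recombinant) types.
So the F1 carried G co on one chromosome and g CO on the other — the recessive alleles are on opposite chromosomes (trans / repulsion).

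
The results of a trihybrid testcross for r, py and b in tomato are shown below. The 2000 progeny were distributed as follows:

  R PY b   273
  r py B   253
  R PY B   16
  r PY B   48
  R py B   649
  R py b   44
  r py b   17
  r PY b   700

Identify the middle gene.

py

The two most frequent reciprocal classes, R py B and r PY b, are the parental types, so the F1 was R py B / r PY b.
The two rarest classes, R PY B and r py b, are the double crossovers. Comparing them with the parentals, only the py allele has switched, so py is the middle locus and the order is r – py – b.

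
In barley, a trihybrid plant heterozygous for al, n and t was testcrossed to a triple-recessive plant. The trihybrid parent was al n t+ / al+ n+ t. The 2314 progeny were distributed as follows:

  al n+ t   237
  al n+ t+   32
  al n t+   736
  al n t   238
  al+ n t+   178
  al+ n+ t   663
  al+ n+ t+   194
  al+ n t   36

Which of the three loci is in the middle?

The two rarest classes, al n+ t+ and al+ n t, are the double crossovers. Comparing them with the parentals, only the n allele has switched, so n is the middle locus and the order is t – n – al.

n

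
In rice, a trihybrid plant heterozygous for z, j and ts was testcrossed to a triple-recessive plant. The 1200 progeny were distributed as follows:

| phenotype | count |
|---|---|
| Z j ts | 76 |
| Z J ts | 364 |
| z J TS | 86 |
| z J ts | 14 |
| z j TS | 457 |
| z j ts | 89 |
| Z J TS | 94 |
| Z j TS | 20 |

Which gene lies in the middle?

z

The two most frequent reciprocal classes, z j TS and Z J ts, are the parental types, so the F1 was z j TS / Z J ts.
The two rarest classes, Z j TS and z J ts, are the double crossovers. Comparing them with the parentals, only the z allele has switched, so z is the middle locus and the order is ts – z – j.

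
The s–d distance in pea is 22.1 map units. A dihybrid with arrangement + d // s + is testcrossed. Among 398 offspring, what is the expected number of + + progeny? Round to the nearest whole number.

44

A map distance of 22.1 map units corresponds to a recombination frequency of 0.221.
The F1 is + d / s +, so + + is a recombinant gamete class with expected frequency r/2 = 0.221/2 = 0.1105.
Expected number = 0.1105 × 398 = 43.98 ≈ 44.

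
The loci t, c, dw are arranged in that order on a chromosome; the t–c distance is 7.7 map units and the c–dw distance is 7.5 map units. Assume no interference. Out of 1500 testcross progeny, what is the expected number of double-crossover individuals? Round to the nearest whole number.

9

Map distances give recombination frequencies of 0.077 and 0.075 for the two intervals.
With no interference, expected double-crossover frequency = 0.077 × 0.075 = 0.00577.
Expected number = 0.00577 × 1500 = 8.66 ≈ 9.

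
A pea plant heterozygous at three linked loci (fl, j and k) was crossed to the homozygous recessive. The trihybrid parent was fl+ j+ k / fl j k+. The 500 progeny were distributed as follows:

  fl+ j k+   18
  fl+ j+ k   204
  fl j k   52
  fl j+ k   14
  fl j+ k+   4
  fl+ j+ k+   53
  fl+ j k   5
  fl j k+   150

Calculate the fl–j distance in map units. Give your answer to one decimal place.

The two rarest classes, fl+ j k and fl j+ k+, are the double crossovers. Comparing them with the parentals, only the j allele has switched, so j is the middle locus and the order is k – j – fl.
Crossovers in the j–fl interval produce the single-crossover classes fl j+ k and fl+ j k+ (14 + 18 = 32) plus the double crossovers (9).
RF(j–fl) = (32 + 9) / 500 = 41/500 = 0.0820 → 8.2 map units.

8.2 map units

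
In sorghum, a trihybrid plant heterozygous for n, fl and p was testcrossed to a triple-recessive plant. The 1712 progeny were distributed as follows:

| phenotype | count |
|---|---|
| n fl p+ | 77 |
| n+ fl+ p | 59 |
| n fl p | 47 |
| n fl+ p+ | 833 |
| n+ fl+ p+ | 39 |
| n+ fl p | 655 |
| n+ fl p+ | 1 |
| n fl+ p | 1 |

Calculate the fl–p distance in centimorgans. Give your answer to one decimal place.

8.1 centimorgans

The two most frequent reciprocal classes, n+ fl p and n fl+ p+, are the parental types, so the F1 was n+ fl p / n fl+ p+.
The two rarest classes, n+ fl p+ and n fl+ p, are the double crossovers. Comparing them with the parentals, only the p allele has switched, so p is the middle locus and the order is n – p – fl.
Crossovers in the p–fl interval produce the single-crossover classes n+ fl+ p and n fl p+ (59 + 77 = 136) plus the double crossovers (2).
RF(p–fl) = (136 + 2) / 1712 = 138/1712 = 0.0806 → 8.1 centimorgans.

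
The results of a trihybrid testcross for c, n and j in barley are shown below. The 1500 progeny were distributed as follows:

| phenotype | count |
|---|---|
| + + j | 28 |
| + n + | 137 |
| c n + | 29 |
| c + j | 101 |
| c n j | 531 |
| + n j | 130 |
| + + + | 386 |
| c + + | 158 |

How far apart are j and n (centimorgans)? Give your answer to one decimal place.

19.7 centimorgans

The two most frequent reciprocal classes, + + + and c n j, are the parental types, so the F1 was + + + / c n j.
The two rarest classes, + + j and c n +, are the double crossovers. Comparing them with the parentals, only the j allele has switched, so j is the middle locus and the order is n – j – c.
Crossovers in the n–j interval produce the single-crossover classes + n + and c + j (137 + 101 = 238) plus the double crossovers (57).
RF(n–j) = (238 + 57) / 1500 = 295/1500 = 0.1967 → 19.7 centimorgans.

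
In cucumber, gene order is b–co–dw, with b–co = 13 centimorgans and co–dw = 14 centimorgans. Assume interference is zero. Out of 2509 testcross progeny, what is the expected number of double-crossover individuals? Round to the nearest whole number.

46

Map distances give recombination frequencies of 0.130 and 0.140 for the two intervals.
With no interference, expected double-crossover frequency = 0.130 × 0.140 = 0.01820.
Expected number = 0.01820 × 2509 = 45.66 ≈ 46.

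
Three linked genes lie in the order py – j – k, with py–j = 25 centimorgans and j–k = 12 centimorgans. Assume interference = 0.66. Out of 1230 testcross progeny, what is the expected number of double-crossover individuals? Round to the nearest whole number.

Map distances give recombination frequencies of 0.250 and 0.120 for the two intervals.
With interference 0.66 (so coincidence = 0.34), expected double-crossover frequency = 0.250 × 0.120 × 0.34 = 0.01020.
Expected number = 0.01020 × 1230 = 12.55 ≈ 13.

13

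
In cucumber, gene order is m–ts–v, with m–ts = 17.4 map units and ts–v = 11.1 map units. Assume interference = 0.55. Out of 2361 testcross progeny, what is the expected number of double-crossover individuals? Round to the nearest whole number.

Map distances give recombination frequencies of 0.174 and 0.111 for the two intervals.
With interference 0.55 (so coincidence = 0.45), expected double-crossover frequency = 0.174 × 0.111 × 0.45 = 0.00869.
Expected number = 0.00869 × 2361 = 20.52 ≈ 21.

21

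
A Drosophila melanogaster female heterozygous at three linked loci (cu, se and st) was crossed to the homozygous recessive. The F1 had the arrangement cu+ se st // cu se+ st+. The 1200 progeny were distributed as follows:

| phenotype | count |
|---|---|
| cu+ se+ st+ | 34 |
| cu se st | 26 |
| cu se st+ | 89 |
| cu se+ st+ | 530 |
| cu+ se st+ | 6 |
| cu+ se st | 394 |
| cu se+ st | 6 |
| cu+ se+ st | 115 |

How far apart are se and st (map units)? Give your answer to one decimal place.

The two rarest classes, cu+ se st+ and cu se+ st, are the double crossovers. Comparing them with the parentals, only the st allele has switched, so st is the middle locus and the order is se – st – cu.
Crossovers in the se–st interval produce the single-crossover classes cu+ se+ st and cu se st+ (115 + 89 = 204) plus the double crossovers (12).
RF(se–st) = (204 + 12) / 1200 = 216/1200 = 0.1800 → 18.0 map units.

18.0 map units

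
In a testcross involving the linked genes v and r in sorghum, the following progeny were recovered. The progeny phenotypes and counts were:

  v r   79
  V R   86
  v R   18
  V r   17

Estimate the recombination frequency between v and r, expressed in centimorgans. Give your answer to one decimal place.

The two most frequent classes, V R (86) and v r (79), are the parental types, so the F1 was V R / v r.
The recombinant classes are V r and v R: 17 + 18 = 35.
Recombination frequency = 35/200 = 0.1750 ≈ 17.5%, i.e. 17.5 centimorgans.

17.5 centimorgans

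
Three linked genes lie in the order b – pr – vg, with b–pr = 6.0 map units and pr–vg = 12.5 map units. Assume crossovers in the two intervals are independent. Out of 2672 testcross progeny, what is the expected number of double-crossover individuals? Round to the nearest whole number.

Map distances give recombination frequencies of 0.060 and 0.125 for the two intervals.
With no interference, expected double-crossover frequency = 0.060 × 0.125 = 0.00750.
Expected number = 0.00750 × 2672 = 20.04 ≈ 20.

20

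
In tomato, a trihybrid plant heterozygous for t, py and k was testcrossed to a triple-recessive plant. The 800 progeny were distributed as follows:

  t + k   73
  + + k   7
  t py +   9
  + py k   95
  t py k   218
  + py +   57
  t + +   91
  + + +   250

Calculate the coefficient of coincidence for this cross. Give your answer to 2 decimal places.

0.43

The two most frequent reciprocal classes, + + + and t py k, are the parental types, so the F1 was + + + / t py k.
The two rarest classes, + + k and t py +, are the double crossovers. Comparing them with the parentals, only the k allele has switched, so k is the middle locus and the order is py – k – t.
py–k: (130 + 16)/800 = 0.1825; k–t: (186 + 16)/800 = 0.2525.
Expected DCO frequency = 0.1825 × 0.2525 ≈ 0.04608; observed = 16/800 ≈ 0.02000.
Coefficient of coincidence = 0.02000/0.04608 ≈ 0.43.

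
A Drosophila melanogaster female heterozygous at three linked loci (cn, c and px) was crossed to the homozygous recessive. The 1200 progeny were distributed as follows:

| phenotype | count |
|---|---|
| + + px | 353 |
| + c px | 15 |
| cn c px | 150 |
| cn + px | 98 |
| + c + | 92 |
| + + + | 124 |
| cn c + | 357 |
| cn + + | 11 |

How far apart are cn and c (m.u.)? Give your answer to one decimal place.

The two most frequent reciprocal classes, cn c + and + + px, are the parental types, so the F1 was cn c + / + + px.
The two rarest classes, cn + + and + c px, are the double crossovers. Comparing them with the parentals, only the c allele has switched, so c is the middle locus and the order is cn – c – px.
Crossovers in the cn–c interval produce the single-crossover classes + c + and cn + px (92 + 98 = 190) plus the double crossovers (26).
RF(cn–c) = (190 + 26) / 1200 = 216/1200 = 0.1800 → 18.0 m.u.

18.0 m.u.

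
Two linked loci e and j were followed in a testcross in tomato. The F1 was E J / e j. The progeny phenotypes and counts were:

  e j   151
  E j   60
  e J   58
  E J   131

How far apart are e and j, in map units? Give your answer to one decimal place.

29.5 map units

The recombinant classes are E j and e J: 60 + 58 = 118.
Recombination frequency = 118/400 = 0.2950 ≈ 29.5%, i.e. 29.5 map units.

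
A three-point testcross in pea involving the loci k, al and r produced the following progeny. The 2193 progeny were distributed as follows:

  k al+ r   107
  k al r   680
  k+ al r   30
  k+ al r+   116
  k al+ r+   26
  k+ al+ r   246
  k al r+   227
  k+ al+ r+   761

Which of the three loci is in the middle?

The two most frequent reciprocal classes, k al r and k+ al+ r+, are the parental types, so the F1 was k al r / k+ al+ r+.
The two rarest classes, k+ al r and k al+ r+, are the double crossovers. Comparing them with the parentals, only the k allele has switched, so k is the middle locus and the order is r – k – al.

k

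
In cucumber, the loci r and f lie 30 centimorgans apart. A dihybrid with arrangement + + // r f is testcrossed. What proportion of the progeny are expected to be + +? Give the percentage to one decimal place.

35.0%

A map distance of 30 centimorgans corresponds to a recombination frequency of 0.300.
The F1 is + + / r f, so + + is a parental gamete class with expected frequency (1 − r)/2 = 0.700/2 = 0.3500.
That is 0.3500 = 35.0% of the progeny.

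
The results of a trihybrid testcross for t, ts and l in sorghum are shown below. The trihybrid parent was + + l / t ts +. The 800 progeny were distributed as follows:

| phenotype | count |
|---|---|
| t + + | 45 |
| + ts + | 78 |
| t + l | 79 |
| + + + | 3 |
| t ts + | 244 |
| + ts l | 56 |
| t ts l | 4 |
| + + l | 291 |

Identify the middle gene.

l

The two rarest classes, + + + and t ts l, are the double crossovers. Comparing them with the parentals, only the l allele has switched, so l is the middle locus and the order is t – l – ts.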